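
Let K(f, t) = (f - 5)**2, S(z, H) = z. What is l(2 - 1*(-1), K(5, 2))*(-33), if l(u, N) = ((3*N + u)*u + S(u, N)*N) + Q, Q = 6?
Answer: -495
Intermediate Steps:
K(f, t) = (-5 + f)**2
l(u, N) = 6 + N*u + u*(u + 3*N) (l(u, N) = ((3*N + u)*u + u*N) + 6 = ((u + 3*N)*u + N*u) + 6 = (u*(u + 3*N) + N*u) + 6 = (N*u + u*(u + 3*N)) + 6 = 6 + N*u + u*(u + 3*N))
l(2 - 1*(-1), K(5, 2))*(-33) = (6 + (2 - 1*(-1))**2 + 4*(-5 + 5)**2*(2 - 1*(-1)))*(-33) = (6 + (2 + 1)**2 + 4*0**2*(2 + 1))*(-33) = (6 + 3**2 + 4*0*3)*(-33) = (6 + 9 + 0)*(-33) = 15*(-33) = -495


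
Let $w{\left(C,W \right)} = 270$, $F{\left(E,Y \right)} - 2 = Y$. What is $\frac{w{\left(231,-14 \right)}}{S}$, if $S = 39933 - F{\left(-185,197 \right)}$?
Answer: $\frac{135}{19867} \approx 0.0067952$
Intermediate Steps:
$F{\left(E,Y \right)} = 2 + Y$
$S = 39734$ ($S = 39933 - \left(2 + 197\right) = 39933 - 199 = 39734$)
$\frac{w{\left(231,-14 \right)}}{S} = \frac{270}{39734} = 270 \cdot \frac{1}{39734} = \frac{135}{19867}$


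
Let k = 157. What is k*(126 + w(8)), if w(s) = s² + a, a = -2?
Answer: 29516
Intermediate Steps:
w(s) = -2 + s² (w(s) = s² - 2 = -2 + s²)
k*(126 + w(8)) = 157*(126 + (-2 + 8²)) = 157*(126 + (-2 + 64)) = 157*(126 + 62) = 157*188 = 29516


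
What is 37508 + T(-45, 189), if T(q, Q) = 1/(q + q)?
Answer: 3375719/90 ≈ 37508.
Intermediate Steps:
T(q, Q) = 1/(2*q)
37508 + T(-45, 189) = 37508 + (½)/(-45) = 37508 + (½)*(-1/45) = 37508 - 1/90 = 3375719/90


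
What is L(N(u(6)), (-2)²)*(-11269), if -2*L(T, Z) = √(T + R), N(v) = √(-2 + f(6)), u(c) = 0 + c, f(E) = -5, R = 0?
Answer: 11269*7^(¼)*√I/2 ≈ 6480.6 + 6480.6*I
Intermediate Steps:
u(c) = c
N(v) = I*√7 (N(v) = √(-2 - 5) = √(-7) = I*√7)
L(T, Z) = -√T/2 (L(T, Z) = -√(T + 0)/2 = -√T/2)
L(N(u(6)), (-2)²)*(-11269) = -7^(¼)*√I/2*(-11269) = 11269*7^(¼)*√I/2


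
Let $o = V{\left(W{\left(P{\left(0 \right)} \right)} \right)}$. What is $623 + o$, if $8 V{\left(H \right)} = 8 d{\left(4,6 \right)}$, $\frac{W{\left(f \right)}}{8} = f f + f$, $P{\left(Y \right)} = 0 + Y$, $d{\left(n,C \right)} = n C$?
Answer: $647$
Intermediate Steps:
$d{\left(n,C \right)} = C n$
$P{\left(Y \right)} = Y$
$W{\left(f \right)} = 8 f + 8 f^{2}$ ($W{\left(f \right)} = 8 \left(f f + f\right) = 8 \left(f^{2} + f\right) = 8 \left(f + f^{2}\right) = 8 f + 8 f^{2}$)
$V{\left(H \right)} = 24$ ($V{\left(H \right)} = \frac{8 \cdot 6 \cdot 4}{8} = \frac{8 \cdot 24}{8} = \frac{1}{8} \cdot 192 = 24$)
$o = 24$
$623 + o = 623 + 24 = 647$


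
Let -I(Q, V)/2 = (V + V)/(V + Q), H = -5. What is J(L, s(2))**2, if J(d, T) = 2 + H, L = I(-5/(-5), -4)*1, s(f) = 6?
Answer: 9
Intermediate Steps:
I(Q, V) = -4*V/(Q + V) (I(Q, V) = -2*(V + V)/(V + Q) = -2*2*V/(Q + V) = -4*V/(Q + V))
L = -16/3 (L = -4*(-4)/(-5/(-5) - 4)*1 = -4*(-4)/(-5*(-1/5) - 4)*1 = -4*(-4)/(1 - 4)*1 = -4*(-4)/(-3)*1 = -4*(-4)*(-1/3)*1 = -16/3*1 = -16/3 ≈ -5.3333)
J(d, T) = -3 (J(d, T) = 2 - 5 = -3)
J(L, s(2))**2 = (-3)**2 = 9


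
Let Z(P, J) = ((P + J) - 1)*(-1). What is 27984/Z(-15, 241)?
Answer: -9328/75 ≈ -124.37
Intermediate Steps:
Z(P, J) = 1 - J - P (Z(P, J) = ((J + P) - 1)*(-1) = (-1 + J + P)*(-1) = 1 - J - P)
27984/Z(-15, 241) = 27984/(1 - 1*241 - 1*(-15)) = 27984/(1 - 241 + 15) = 27984/(-225) = 27984*(-1/225) = -9328/75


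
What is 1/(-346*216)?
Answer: -1/74736 ≈ -1.3380e-5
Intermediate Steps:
1/(-346*216) = 1/(-74736) = -1/74736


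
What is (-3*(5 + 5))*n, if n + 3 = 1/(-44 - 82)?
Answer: 1895/21 ≈ 90.238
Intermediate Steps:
n = -379/126 (n = -3 + 1/(-44 - 82) = -3 + 1/(-126) = -3 - 1/126 = -379/126 ≈ -3.0079)
(-3*(5 + 5))*n = -3*(5 + 5)*(-379/126) = -3*10*(-379/126) = -30*(-379/126) = 1895/21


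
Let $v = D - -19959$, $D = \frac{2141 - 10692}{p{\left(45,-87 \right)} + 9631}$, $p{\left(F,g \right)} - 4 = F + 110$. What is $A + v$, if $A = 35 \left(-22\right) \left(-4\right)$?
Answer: $\frac{225543259}{9790} \approx 23038.0$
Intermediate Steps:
$A = 3080$ ($A = \left(-770\right) \left(-4\right) = 3080$)
$p{\left(F,g \right)} = 114 + F$ ($p{\left(F,g \right)} = 4 + \left(F + 110\right) = 4 + \left(110 + F\right) = 114 + F$)
$D = - \frac{8551}{9790}$ ($D = \frac{2141 - 10692}{\left(114 + 45\right) + 9631} = - \frac{8551}{159 + 9631} = - \frac{8551}{9790} \approx -0.87344$)
$v = \frac{195390059}{9790}$ ($v = - \frac{8551}{9790} - -19959 = - \frac{8551}{9790} + 19959 = \frac{195390059}{9790} \approx 19958.0$)
$A + v = 3080 + \frac{195390059}{9790} = \frac{225543259}{9790}$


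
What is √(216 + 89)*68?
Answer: 68*√305 ≈ 1187.6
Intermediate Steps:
√(216 + 89)*68 = √305*68 = 68*√305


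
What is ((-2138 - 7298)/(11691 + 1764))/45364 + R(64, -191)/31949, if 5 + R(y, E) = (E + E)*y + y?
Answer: -3721669824986/4875198709095 ≈ -0.76339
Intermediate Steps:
R(y, E) = -5 + y + 2*E*y (R(y, E) = -5 + ((E + E)*y + y) = -5 + ((2*E)*y + y) = -5 + (2*E*y + y) = -5 + (y + 2*E*y) = -5 + y + 2*E*y)
((-2138 - 7298)/(11691 + 1764))/45364 + R(64, -191)/31949 = ((-2138 - 7298)/(11691 + 1764))/45364 + (-5 + 64 + 2*(-191)*64)/31949 = -9436/13455*(1/45364) + (-5 + 64 - 24448)*(1/31949) = -9436*1/13455*(1/45364) - 24389*1/31949 = -9436/13455*1/45364 - 24389/31949 = -2359/152593155 - 24389/31949 = -3721669824986/4875198709095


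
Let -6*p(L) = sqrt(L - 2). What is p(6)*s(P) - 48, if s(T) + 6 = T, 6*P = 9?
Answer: -93/2 ≈ -46.500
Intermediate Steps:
P = 3/2 (P = (1/6)*9 = 3/2 ≈ 1.5000)
s(T) = -6 + T
p(L) = -sqrt(-2 + L)/6 (p(L) = -sqrt(L - 2)/6 = -sqrt(-2 + L)/6)
p(6)*s(P) - 48 = (-sqrt(-2 + 6)/6)*(-6 + 3/2) - 48 = -sqrt(4)/6*(-9/2) - 48 = -1/6*2*(-9/2) - 48 = -1/3*(-9/2) - 48 = 3/2 - 48 = -93/2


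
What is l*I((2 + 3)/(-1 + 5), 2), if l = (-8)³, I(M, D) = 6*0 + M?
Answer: -640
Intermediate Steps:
I(M, D) = M (I(M, D) = 0 + M = M)
l = -512
l*I((2 + 3)/(-1 + 5), 2) = -512*(2 + 3)/(-1 + 5) = -2560/4 = -512*5/4 = -640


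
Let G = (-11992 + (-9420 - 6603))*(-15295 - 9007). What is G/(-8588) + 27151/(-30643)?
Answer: -10431308336789/131581042 ≈ -79277.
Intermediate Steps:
G = 680820530 (G = (-11992 - 16023)*(-24302) = -28015*(-24302) = 680820530)
G/(-8588) + 27151/(-30643) = 680820530/(-8588) + 27151/(-30643) = 680820530*(-1/8588) + 27151*(-1/30643) = -340410265/4294 - 27151/30643 = -10431308336789/131581042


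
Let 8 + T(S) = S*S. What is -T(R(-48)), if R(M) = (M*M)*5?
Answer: -132710392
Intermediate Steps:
R(M) = 5*M² (R(M) = M²*5 = 5*M²)
T(S) = -8 + S² (T(S) = -8 + S*S = -8 + S²)
-T(R(-48)) = -(-8 + (5*(-48)²)²) = -(-8 + (5*2304)²) = -(-8 + 11520²) = -(-8 + 132710400) = -1*132710392 = -132710392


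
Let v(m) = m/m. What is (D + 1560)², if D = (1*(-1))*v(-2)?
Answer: 2430481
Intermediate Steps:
v(m) = 1
D = -1 (D = (1*(-1))*1 = -1*1 = -1)
(D + 1560)² = (-1 + 1560)² = 1559² = 2430481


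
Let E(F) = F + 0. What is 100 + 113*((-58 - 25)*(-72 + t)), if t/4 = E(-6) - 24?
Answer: 1800868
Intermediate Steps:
E(F) = F
t = -120 (t = 4*(-6 - 24) = 4*(-30) = -120)
100 + 113*((-58 - 25)*(-72 + t)) = 100 + 113*((-58 - 25)*(-72 - 120)) = 100 + 113*(-83*(-192)) = 100 + 113*15936 = 100 + 1800768 = 1800868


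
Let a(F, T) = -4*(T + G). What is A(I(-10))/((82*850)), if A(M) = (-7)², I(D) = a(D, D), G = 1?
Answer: 49/69700 ≈ 0.00070301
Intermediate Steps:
a(F, T) = -4 - 4*T (a(F, T) = -4*(T + 1) = -4*(1 + T) = -4 - 4*T)
I(D) = -4 - 4*D
A(M) = 49
A(I(-10))/((82*850)) = 49/((82*850)) = 49/69700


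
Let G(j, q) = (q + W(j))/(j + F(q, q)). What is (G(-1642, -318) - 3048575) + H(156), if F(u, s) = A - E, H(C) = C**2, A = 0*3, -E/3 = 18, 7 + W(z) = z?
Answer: -4802489565/1588 ≈ -3.0242e+6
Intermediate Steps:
W(z) = -7 + z
E = -54 (E = -3*18 = -54)
A = 0
F(u, s) = 54 (F(u, s) = 0 - 1*(-54) = 0 + 54 = 54)
G(j, q) = (-7 + j + q)/(54 + j) (G(j, q) = (q + (-7 + j))/(j + 54) = (-7 + j + q)/(54 + j))
(G(-1642, -318) - 3048575) + H(156) = ((-7 - 1642 - 318)/(54 - 1642) - 3048575) + 156**2 = (-1967/(-1588) - 3048575) + 24336 = (-1/1588*(-1967) - 3048575) + 24336 = (1967/1588 - 3048575) + 24336 = -4841135133/1588 + 24336 = -4802489565/1588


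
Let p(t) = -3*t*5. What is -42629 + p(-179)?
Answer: -39944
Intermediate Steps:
p(t) = -15*t
-42629 + p(-179) = -42629 - 15*(-179) = -42629 + 2685 = -39944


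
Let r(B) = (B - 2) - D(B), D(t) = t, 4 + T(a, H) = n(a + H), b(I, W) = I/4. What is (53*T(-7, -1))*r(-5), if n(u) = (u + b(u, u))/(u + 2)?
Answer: 742/3 ≈ 247.33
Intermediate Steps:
b(I, W) = I/4 (b(I, W) = I*(¼) = I/4)
n(u) = 5*u/(4*(2 + u)) (n(u) = (u + u/4)/(u + 2) = (5*u/4)/(2 + u) = 5*u/(4*(2 + u)))
T(a, H) = -4 + 5*(H + a)/(4*(2 + H + a)) (T(a, H) = -4 + 5*(a + H)/(4*(2 + (a + H))) = -4 + 5*(H + a)/(4*(2 + (H + a))) = -4 + 5*(H + a)/(4*(2 + H + a)))
r(B) = -2 (r(B) = (B - 2) - B = (-2 + B) - B = -2)
(53*T(-7, -1))*r(-5) = (53*((-32 - 11*(-1) - 11*(-7))/(4*(2 - 1 - 7))))*(-2) = (53*((¼)*(-32 + 11 + 77)/(-6)))*(-2) = (53*((¼)*(-⅙)*56))*(-2) = (53*(-7/3))*(-2) = -371/3*(-2) = 742/3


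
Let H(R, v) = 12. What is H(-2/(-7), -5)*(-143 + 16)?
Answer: -1524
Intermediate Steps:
H(-2/(-7), -5)*(-143 + 16) = 12*(-143 + 16) = 12*(-127) = -1524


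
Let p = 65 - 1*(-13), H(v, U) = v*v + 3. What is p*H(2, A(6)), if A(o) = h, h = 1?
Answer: 546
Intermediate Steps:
A(o) = 1
H(v, U) = 3 + v² (H(v, U) = v² + 3 = 3 + v²)
p = 78 (p = 65 + 13 = 78)
p*H(2, A(6)) = 78*(3 + 2²) = 78*(3 + 4) = 78*7 = 546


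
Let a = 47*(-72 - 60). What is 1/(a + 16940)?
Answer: 1/10736 ≈ 9.3145e-5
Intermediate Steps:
a = -6204 (a = 47*(-132) = -6204)
1/(a + 16940) = 1/(-6204 + 16940) = 1/10736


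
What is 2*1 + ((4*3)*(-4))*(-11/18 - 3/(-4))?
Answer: -14/3 ≈ -4.6667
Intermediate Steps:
2*1 + ((4*3)*(-4))*(-11/18 - 3/(-4)) = 2 + (12*(-4))*(-11*1/18 - 3*(-1/4)) = 2 - 48*(-11/18 + 3/4) = 2 - 48*5/36 = 2 - 20/3 = -14/3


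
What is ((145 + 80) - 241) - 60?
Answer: -76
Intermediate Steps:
((145 + 80) - 241) - 60 = (225 - 241) - 60 = -16 - 60 = -76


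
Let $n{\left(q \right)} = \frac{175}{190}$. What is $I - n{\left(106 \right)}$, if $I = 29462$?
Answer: $\frac{1119521}{38} \approx 29461.0$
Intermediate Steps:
$n{\left(q \right)} = \frac{35}{38}$ ($n{\left(q \right)} = 175 \cdot \frac{1}{190} = \frac{35}{38}$)
$I - n{\left(106 \right)} = 29462 - \frac{35}{38} = \frac{1119521}{38}$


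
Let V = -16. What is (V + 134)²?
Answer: 13924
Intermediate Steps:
(V + 134)² = (-16 + 134)² = 118² = 13924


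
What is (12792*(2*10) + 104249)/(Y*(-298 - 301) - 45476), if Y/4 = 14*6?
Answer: -360089/246740 ≈ -1.4594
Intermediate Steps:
Y = 336 (Y = 4*(14*6) = 4*84 = 336)
(12792*(2*10) + 104249)/(Y*(-298 - 301) - 45476) = (12792*(2*10) + 104249)/(336*(-298 - 301) - 45476) = (12792*20 + 104249)/(336*(-599) - 45476) = (255840 + 104249)/(-201264 - 45476) = 360089/(-246740) = 360089*(-1/246740) = -360089/246740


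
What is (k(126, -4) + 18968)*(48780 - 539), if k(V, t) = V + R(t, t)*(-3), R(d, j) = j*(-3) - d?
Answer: 918798086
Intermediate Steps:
R(d, j) = -d - 3*j (R(d, j) = -3*j - d = -d - 3*j)
k(V, t) = V + 12*t (k(V, t) = V + (-t - 3*t)*(-3) = V - 4*t*(-3) = V + 12*t)
(k(126, -4) + 18968)*(48780 - 539) = ((126 + 12*(-4)) + 18968)*(48780 - 539) = ((126 - 48) + 18968)*48241 = (78 + 18968)*48241 = 19046*48241 = 918798086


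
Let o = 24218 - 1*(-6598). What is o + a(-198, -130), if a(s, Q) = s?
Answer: 30618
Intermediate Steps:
o = 30816 (o = 24218 + 6598 = 30816)
o + a(-198, -130) = 30816 - 198 = 30618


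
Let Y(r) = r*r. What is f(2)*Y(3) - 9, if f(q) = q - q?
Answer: -9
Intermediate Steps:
Y(r) = r²
f(q) = 0
f(2)*Y(3) - 9 = 0*3² - 9 = 0*9 - 9 = 0 - 9 = -9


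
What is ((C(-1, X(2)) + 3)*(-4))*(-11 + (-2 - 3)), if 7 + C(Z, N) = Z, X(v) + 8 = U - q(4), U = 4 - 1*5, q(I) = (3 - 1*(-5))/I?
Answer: -320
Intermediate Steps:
q(I) = 8/I (q(I) = (3 + 5)/I = 8/I)
U = -1 (U = 4 - 5 = -1)
X(v) = -11 (X(v) = -8 + (-1 - 8/4) = -8 + (-1 - 1*2) = -8 + (-1 - 2) = -8 - 3 = -11)
C(Z, N) = -7 + Z
((C(-1, X(2)) + 3)*(-4))*(-11 + (-2 - 3)) = (((-7 - 1) + 3)*(-4))*(-11 + (-2 - 3)) = ((-8 + 3)*(-4))*(-11 - 5) = -5*(-4)*(-16) = 20*(-16) = -320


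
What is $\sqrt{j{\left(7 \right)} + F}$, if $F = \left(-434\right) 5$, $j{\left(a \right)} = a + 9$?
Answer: $i \sqrt{2154} \approx 46.411 i$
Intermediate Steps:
$j{\left(a \right)} = 9 + a$
$F = -2170$
$\sqrt{j{\left(7 \right)} + F} = \sqrt{\left(9 + 7\right) - 2170} = \sqrt{16 - 2170} = \sqrt{-2154} = i \sqrt{2154}$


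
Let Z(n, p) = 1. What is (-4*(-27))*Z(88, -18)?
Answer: 108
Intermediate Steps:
(-4*(-27))*Z(88, -18) = -4*(-27)*1 = 108*1 = 108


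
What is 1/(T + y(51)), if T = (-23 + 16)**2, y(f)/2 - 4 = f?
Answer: 1/159 ≈ 0.0062893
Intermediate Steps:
y(f) = 8 + 2*f
T = 49 (T = (-7)**2 = 49)
1/(T + y(51)) = 1/(49 + (8 + 2*51)) = 1/(49 + (8 + 102)) = 1/(49 + 110) = 1/159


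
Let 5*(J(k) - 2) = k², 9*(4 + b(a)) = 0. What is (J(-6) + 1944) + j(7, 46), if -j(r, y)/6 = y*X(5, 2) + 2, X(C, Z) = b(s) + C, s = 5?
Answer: 8326/5 ≈ 1665.2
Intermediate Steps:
b(a) = -4 (b(a) = -4 + (⅑)*0 = -4 + 0 = -4)
J(k) = 2 + k²/5
X(C, Z) = -4 + C
j(r, y) = -12 - 6*y (j(r, y) = -6*(y*(-4 + 5) + 2) = -6*(y*1 + 2) = -6*(y + 2) = -6*(2 + y) = -12 - 6*y)
(J(-6) + 1944) + j(7, 46) = ((2 + (⅕)*(-6)²) + 1944) + (-12 - 6*46) = ((2 + (⅕)*36) + 1944) + (-12 - 276) = ((2 + 36/5) + 1944) - 288 = (46/5 + 1944) - 288 = 9766/5 - 288 = 8326/5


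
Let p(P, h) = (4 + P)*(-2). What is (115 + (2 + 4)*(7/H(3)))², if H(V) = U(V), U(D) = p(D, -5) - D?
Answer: 3659569/289 ≈ 12663.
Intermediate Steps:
p(P, h) = -8 - 2*P
U(D) = -8 - 3*D (U(D) = (-8 - 2*D) - D = -8 - 3*D)
H(V) = -8 - 3*V
(115 + (2 + 4)*(7/H(3)))² = (115 + (2 + 4)*(7/(-8 - 3*3)))² = (115 + 6*(7/(-8 - 9)))² = (115 + 6*(7/(-17)))² = (115 + 6*(7*(-1/17)))² = (115 + 6*(-7/17))² = (115 - 42/17)² = (1913/17)² = 3659569/289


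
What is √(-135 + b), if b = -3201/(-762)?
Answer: I*√8438642/254 ≈ 11.437*I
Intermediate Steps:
b = 1067/254 (b = -3201*(-1/762) = 1067/254 ≈ 4.2008)
√(-135 + b) = √(-135 + 1067/254) = √(-33223/254) = I*√8438642/254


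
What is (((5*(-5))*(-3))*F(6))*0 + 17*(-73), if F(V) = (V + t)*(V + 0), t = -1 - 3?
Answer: -1241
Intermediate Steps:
t = -4
F(V) = V*(-4 + V) (F(V) = (V - 4)*(V + 0) = (-4 + V)*V = V*(-4 + V))
(((5*(-5))*(-3))*F(6))*0 + 17*(-73) = (((5*(-5))*(-3))*(6*(-4 + 6)))*0 + 17*(-73) = ((-25*(-3))*(6*2))*0 - 1241 = (75*12)*0 - 1241 = 900*0 - 1241 = 0 - 1241 = -1241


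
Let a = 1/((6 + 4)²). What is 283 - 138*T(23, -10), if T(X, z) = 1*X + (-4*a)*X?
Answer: -69101/25 ≈ -2764.0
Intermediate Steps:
a = 1/100 (a = 1/(10²) = 1/100 ≈ 0.010000)
T(X, z) = 24*X/25 (T(X, z) = 1*X + (-4*1/100)*X = X - X/25 = 24*X/25)
283 - 138*T(23, -10) = 283 - 3312*23/25 = 283 - 138*552/25 = 283 - 76176/25 = -69101/25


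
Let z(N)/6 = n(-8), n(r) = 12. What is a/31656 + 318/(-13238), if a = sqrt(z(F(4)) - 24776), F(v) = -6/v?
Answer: -159/6619 + I*sqrt(386)/3957 ≈ -0.024022 + 0.0049651*I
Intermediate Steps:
z(N) = 72 (z(N) = 6*12 = 72)
a = 8*I*sqrt(386) (a = sqrt(72 - 24776) = sqrt(-24704) = 8*I*sqrt(386) ≈ 157.18*I)
a/31656 + 318/(-13238) = (8*I*sqrt(386))/31656 + 318/(-13238) = (8*I*sqrt(386))*(1/31656) + 318*(-1/13238) = I*sqrt(386)/3957 - 159/6619 = -159/6619 + I*sqrt(386)/3957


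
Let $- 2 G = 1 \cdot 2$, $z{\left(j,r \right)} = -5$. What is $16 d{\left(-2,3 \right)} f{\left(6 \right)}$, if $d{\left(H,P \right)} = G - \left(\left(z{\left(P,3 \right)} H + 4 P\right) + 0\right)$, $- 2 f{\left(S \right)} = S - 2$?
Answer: $736$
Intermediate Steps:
$f{\left(S \right)} = 1 - \frac{S}{2}$ ($f{\left(S \right)} = - \frac{S - 2}{2} = - \frac{-2 + S}{2} = 1 - \frac{S}{2}$)
$G = -1$ ($G = - \frac{1 \cdot 2}{2} = \left(- \frac{1}{2}\right) 2 = -1$)
$d{\left(H,P \right)} = -1 - 4 P + 5 H$ ($d{\left(H,P \right)} = -1 - \left(\left(- 5 H + 4 P\right) + 0\right) = -1 - \left(- 5 H + 4 P\right) = -1 + \left(- 4 P + 5 H\right) = -1 - 4 P + 5 H$)
$16 d{\left(-2,3 \right)} f{\left(6 \right)} = 16 \left(-1 - 12 + 5 \left(-2\right)\right) \left(1 - 3\right) = 16 \left(-1 - 12 - 10\right) \left(1 - 3\right) = 16 \left(-23\right) \left(-2\right) = \left(-368\right) \left(-2\right) = 736$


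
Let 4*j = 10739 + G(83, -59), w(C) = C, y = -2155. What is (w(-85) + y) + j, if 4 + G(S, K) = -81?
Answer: 847/2 ≈ 423.50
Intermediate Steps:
G(S, K) = -85 (G(S, K) = -4 - 81 = -85)
j = 5327/2 (j = (10739 - 85)/4 = (¼)*10654 = 5327/2 ≈ 2663.5)
(w(-85) + y) + j = (-85 - 2155) + 5327/2 = -2240 + 5327/2 = 847/2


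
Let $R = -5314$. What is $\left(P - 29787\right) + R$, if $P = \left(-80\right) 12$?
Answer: $-36061$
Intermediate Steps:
$P = -960$
$\left(P - 29787\right) + R = \left(-960 - 29787\right) - 5314 = -30747 - 5314 = -36061$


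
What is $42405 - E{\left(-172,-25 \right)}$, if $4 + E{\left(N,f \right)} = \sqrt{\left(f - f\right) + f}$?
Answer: $42409 - 5 i \approx 42409.0 - 5.0 i$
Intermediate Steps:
$E{\left(N,f \right)} = -4 + \sqrt{f}$ ($E{\left(N,f \right)} = -4 + \sqrt{\left(f - f\right) + f} = -4 + \sqrt{0 + f} = -4 + \sqrt{f}$)
$42405 - E{\left(-172,-25 \right)} = 42405 - \left(-4 + \sqrt{-25}\right) = 42405 - \left(-4 + 5 i\right) = 42405 + \left(4 - 5 i\right) = 42409 - 5 i$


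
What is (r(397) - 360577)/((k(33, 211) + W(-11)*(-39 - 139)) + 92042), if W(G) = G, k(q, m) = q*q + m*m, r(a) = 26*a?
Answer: -70051/27922 ≈ -2.5088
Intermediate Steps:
k(q, m) = m**2 + q**2 (k(q, m) = q**2 + m**2 = m**2 + q**2)
(r(397) - 360577)/((k(33, 211) + W(-11)*(-39 - 139)) + 92042) = (26*397 - 360577)/(((211**2 + 33**2) - 11*(-39 - 139)) + 92042) = (10322 - 360577)/(((44521 + 1089) - 11*(-178)) + 92042) = -350255/((45610 + 1958) + 92042) = -350255/(47568 + 92042) = -350255/139610 = -350255*1/139610 = -70051/27922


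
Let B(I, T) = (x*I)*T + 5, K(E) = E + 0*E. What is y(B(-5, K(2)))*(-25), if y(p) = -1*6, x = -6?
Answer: 150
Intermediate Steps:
K(E) = E (K(E) = E + 0 = E)
B(I, T) = 5 - 6*I*T (B(I, T) = (-6*I)*T + 5 = -6*I*T + 5 = 5 - 6*I*T)
y(p) = -6
y(B(-5, K(2)))*(-25) = -6*(-25) = 150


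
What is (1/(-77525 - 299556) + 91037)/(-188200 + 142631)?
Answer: -34328322996/17183204089 ≈ -1.9978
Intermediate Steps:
(1/(-77525 - 299556) + 91037)/(-188200 + 142631) = (1/(-377081) + 91037)/(-45569) = (-1/377081 + 91037)*(-1/45569) = (34328322996/377081)*(-1/45569) = -34328322996/17183204089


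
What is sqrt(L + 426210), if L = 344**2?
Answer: sqrt(544546) ≈ 737.93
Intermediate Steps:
L = 118336
sqrt(L + 426210) = sqrt(118336 + 426210) = sqrt(544546)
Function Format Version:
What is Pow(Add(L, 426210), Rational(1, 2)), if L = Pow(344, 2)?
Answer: Pow(544546, Rational(1, 2)) ≈ 737.93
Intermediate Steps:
L = 118336
Pow(Add(L, 426210), Rational(1, 2)) = Pow(Add(118336, 426210), Rational(1, 2)) = Pow(544546, Rational(1, 2))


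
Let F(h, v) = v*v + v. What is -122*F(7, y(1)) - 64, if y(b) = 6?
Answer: -5188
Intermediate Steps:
F(h, v) = v + v² (F(h, v) = v² + v = v + v²)
-122*F(7, y(1)) - 64 = -732*(1 + 6) - 64 = -732*7 - 64 = -122*42 - 64 = -5124 - 64 = -5188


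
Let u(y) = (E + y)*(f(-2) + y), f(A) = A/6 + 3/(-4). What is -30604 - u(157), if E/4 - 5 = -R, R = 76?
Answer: -129631/12 ≈ -10803.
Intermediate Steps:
f(A) = -3/4 + A/6 (f(A) = A*(1/6) + 3*(-1/4) = A/6 - 3/4 = -3/4 + A/6)
E = -284 (E = 20 + 4*(-1*76) = 20 + 4*(-76) = 20 - 304 = -284)
u(y) = (-284 + y)*(-13/12 + y) (u(y) = (-284 + y)*((-3/4 + (1/6)*(-2)) + y) = (-284 + y)*((-3/4 - 1/3) + y) = (-284 + y)*(-13/12 + y))
-30604 - u(157) = -30604 - (923/3 + 157**2 - 3421/12*157) = -30604 - (923/3 + 24649 - 537097/12) = -30604 - 1*(-237617/12) = -30604 + 237617/12 = -129631/12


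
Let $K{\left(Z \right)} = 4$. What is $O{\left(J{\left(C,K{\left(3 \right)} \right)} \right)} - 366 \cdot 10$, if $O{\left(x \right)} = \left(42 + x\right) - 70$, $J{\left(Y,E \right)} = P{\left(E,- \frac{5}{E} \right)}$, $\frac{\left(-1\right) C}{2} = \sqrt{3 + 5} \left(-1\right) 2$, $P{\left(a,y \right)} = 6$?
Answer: $-3682$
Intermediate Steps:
$C = 8 \sqrt{2}$ ($C = - 2 \sqrt{3 + 5} \left(-1\right) 2 = - 2 \sqrt{8} \left(-1\right) 2 = - 2 \cdot 2 \sqrt{2} \left(-1\right) 2 = - 2 - 2 \sqrt{2} \cdot 2 = - 2 \left(- 4 \sqrt{2}\right) = 8 \sqrt{2} \approx 11.314$)
$J{\left(Y,E \right)} = 6$
$O{\left(x \right)} = -28 + x$
$O{\left(J{\left(C,K{\left(3 \right)} \right)} \right)} - 366 \cdot 10 = \left(-28 + 6\right) - 366 \cdot 10 = -22 - 3660 = -3682$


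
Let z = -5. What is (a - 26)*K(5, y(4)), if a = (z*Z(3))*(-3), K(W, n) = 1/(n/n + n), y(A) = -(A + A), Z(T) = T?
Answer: -19/7 ≈ -2.7143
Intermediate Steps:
y(A) = -2*A
K(W, n) = 1/(1 + n)
a = 45 (a = -5*3*(-3) = -15*(-3) = 45)
(a - 26)*K(5, y(4)) = (45 - 26)/(1 - 2*4) = 19/(1 - 8) = 19/(-7) = 19*(-⅐) = -19/7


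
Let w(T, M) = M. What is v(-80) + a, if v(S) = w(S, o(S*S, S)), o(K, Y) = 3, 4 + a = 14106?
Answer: 14105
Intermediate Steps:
a = 14102 (a = -4 + 14106 = 14102)
v(S) = 3
v(-80) + a = 3 + 14102 = 14105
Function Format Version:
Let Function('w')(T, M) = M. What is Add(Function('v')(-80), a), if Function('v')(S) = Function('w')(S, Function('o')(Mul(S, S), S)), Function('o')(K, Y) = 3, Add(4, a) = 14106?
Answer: 14105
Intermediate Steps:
a = 14102 (a = Add(-4, 14106) = 14102)
Function('v')(S) = 3
Add(Function('v')(-80), a) = Add(3, 14102) = 14105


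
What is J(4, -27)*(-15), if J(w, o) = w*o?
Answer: 1620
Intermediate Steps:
J(w, o) = o*w
J(4, -27)*(-15) = -27*4*(-15) = -108*(-15) = 1620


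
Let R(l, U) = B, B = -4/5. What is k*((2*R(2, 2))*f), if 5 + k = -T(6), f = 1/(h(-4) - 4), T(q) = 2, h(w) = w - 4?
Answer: -14/15 ≈ -0.93333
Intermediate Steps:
h(w) = -4 + w
B = -⅘ (B = -4*⅕ = -⅘ ≈ -0.80000)
R(l, U) = -⅘
f = -1/12 (f = 1/((-4 - 4) - 4) = 1/(-8 - 4) = 1/(-12) = -1/12 ≈ -0.083333)
k = -7 (k = -5 - 1*2 = -5 - 2 = -7)
k*((2*R(2, 2))*f) = -7*2*(-⅘)*(-1)/12 = -(-56)*(-1)/(5*12) = -7*2/15 = -14/15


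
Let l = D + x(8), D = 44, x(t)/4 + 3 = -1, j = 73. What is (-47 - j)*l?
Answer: -3360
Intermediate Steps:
x(t) = -16 (x(t) = -12 + 4*(-1) = -12 - 4 = -16)
l = 28 (l = 44 - 16 = 28)
(-47 - j)*l = (-47 - 1*73)*28 = (-47 - 73)*28 = -120*28 = -3360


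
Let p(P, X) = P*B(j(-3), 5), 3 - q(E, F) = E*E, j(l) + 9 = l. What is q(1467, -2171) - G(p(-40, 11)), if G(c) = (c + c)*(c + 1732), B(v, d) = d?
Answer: -1539286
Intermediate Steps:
j(l) = -9 + l
q(E, F) = 3 - E**2 (q(E, F) = 3 - E*E = 3 - E**2)
p(P, X) = 5*P (p(P, X) = P*5 = 5*P)
G(c) = 2*c*(1732 + c) (G(c) = (2*c)*(1732 + c) = 2*c*(1732 + c))
q(1467, -2171) - G(p(-40, 11)) = (3 - 1*1467**2) - 2*5*(-40)*(1732 + 5*(-40)) = (3 - 1*2152089) - 2*(-200)*(1732 - 200) = (3 - 2152089) - 2*(-200)*1532 = -2152086 - 1*(-612800) = -2152086 + 612800 = -1539286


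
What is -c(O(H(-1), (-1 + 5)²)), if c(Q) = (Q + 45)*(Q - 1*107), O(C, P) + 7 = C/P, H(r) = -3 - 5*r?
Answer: 277855/64 ≈ 4341.5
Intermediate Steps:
O(C, P) = -7 + C/P
c(Q) = (-107 + Q)*(45 + Q) (c(Q) = (45 + Q)*(Q - 107) = (45 + Q)*(-107 + Q) = (-107 + Q)*(45 + Q))
-c(O(H(-1), (-1 + 5)²)) = -(-4815 + (-7 + (-3 - 5*(-1))/((-1 + 5)²))² - 62*(-7 + (-3 - 5*(-1))/((-1 + 5)²))) = -(-4815 + (-7 + (-3 + 5)/(4²))² - 62*(-7 + (-3 + 5)/(4²))) = -(-4815 + (-7 + 2/16)² - 62*(-7 + 2/16)) = -(-4815 + (-7 + 2*(1/16))² - 62*(-7 + 2*(1/16))) = -(-4815 + (-7 + ⅛)² - 62*(-7 + ⅛)) = -(-4815 + (-55/8)² - 62*(-55/8)) = -(-4815 + 3025/64 + 1705/4) = -1*(-277855/64) = 277855/64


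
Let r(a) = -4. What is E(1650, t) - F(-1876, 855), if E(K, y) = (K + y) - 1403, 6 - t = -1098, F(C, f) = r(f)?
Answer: 1355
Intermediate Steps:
F(C, f) = -4
t = 1104 (t = 6 - 1*(-1098) = 6 + 1098 = 1104)
E(K, y) = -1403 + K + y
E(1650, t) - F(-1876, 855) = (-1403 + 1650 + 1104) - 1*(-4) = 1351 + 4 = 1355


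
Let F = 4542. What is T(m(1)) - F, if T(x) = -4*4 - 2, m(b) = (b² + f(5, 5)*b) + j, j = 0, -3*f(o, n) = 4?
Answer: -4560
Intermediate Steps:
f(o, n) = -4/3 (f(o, n) = -⅓*4 = -4/3)
m(b) = b² - 4*b/3 (m(b) = (b² - 4*b/3) + 0 = b² - 4*b/3)
T(x) = -18 (T(x) = -16 - 2 = -18)
T(m(1)) - F = -18 - 1*4542 = -18 - 4542 = -4560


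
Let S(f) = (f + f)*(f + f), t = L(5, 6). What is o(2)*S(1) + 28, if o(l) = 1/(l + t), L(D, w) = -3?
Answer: 24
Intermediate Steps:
t = -3
S(f) = 4*f**2 (S(f) = (2*f)*(2*f) = 4*f**2)
o(l) = 1/(-3 + l) (o(l) = 1/(l - 3) = 1/(-3 + l))
o(2)*S(1) + 28 = (4*1**2)/(-3 + 2) + 28 = (4*1)/(-1) + 28 = -1*4 + 28 = -4 + 28 = 24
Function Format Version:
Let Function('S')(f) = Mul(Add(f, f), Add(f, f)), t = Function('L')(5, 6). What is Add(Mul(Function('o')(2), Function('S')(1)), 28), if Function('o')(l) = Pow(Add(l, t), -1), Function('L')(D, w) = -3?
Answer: 24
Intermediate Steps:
t = -3
Function('S')(f) = Mul(4, Pow(f, 2)) (Function('S')(f) = Mul(Mul(2, f), Mul(2, f)) = Mul(4, Pow(f, 2)))
Function('o')(l) = Pow(Add(-3, l), -1) (Function('o')(l) = Pow(Add(l, -3), -1) = Pow(Add(-3, l), -1))
Add(Mul(Function('o')(2), Function('S')(1)), 28) = Add(Mul(Pow(Add(-3, 2), -1), Mul(4, Pow(1, 2))), 28) = Add(Mul(Pow(-1, -1), Mul(4, 1)), 28) = Add(Mul(-1, 4), 28) = Add(-4, 28) = 24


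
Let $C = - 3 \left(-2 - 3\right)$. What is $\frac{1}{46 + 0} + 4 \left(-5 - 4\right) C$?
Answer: $- \frac{24839}{46} \approx -539.98$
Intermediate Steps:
$C = 15$ ($C = \left(-3\right) \left(-5\right) = 15$)
$\frac{1}{46 + 0} + 4 \left(-5 - 4\right) C = \frac{1}{46 + 0} + 4 \left(-5 - 4\right) 15 = \frac{1}{46} + 4 \left(\left(-9\right) 15\right) = \frac{1}{46} + 4 \left(-135\right) = \frac{1}{46} - 540 = - \frac{24839}{46}$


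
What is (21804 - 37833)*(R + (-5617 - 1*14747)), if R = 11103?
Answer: 148444569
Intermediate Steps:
(21804 - 37833)*(R + (-5617 - 1*14747)) = (21804 - 37833)*(11103 + (-5617 - 1*14747)) = -16029*(11103 + (-5617 - 14747)) = -16029*(11103 - 20364) = -16029*(-9261) = 148444569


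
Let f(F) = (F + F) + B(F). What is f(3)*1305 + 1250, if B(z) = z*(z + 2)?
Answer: 28655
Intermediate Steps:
B(z) = z*(2 + z)
f(F) = 2*F + F*(2 + F) (f(F) = (F + F) + F*(2 + F) = 2*F + F*(2 + F))
f(3)*1305 + 1250 = (3*(4 + 3))*1305 + 1250 = (3*7)*1305 + 1250 = 21*1305 + 1250 = 27405 + 1250 = 28655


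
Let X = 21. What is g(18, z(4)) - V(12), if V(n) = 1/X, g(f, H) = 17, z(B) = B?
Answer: 356/21 ≈ 16.952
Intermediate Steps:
V(n) = 1/21
g(18, z(4)) - V(12) = 17 - 1*1/21 = 17 - 1/21 = 356/21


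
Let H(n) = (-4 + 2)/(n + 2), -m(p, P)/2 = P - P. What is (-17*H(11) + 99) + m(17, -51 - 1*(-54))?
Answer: 1321/13 ≈ 101.62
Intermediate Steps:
m(p, P) = 0 (m(p, P) = -2*(P - P) = -2*0 = 0)
H(n) = -2/(2 + n)
(-17*H(11) + 99) + m(17, -51 - 1*(-54)) = (-(-34)/(2 + 11) + 99) + 0 = (-(-34)/13 + 99) + 0 = (-17*(-2/13) + 99) + 0 = (34/13 + 99) + 0 = 1321/13 + 0 = 1321/13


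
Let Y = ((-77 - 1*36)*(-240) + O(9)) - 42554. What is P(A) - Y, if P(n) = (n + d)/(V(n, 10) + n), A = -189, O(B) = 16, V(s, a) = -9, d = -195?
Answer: 508858/33 ≈ 15420.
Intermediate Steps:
P(n) = (-195 + n)/(-9 + n) (P(n) = (n - 195)/(-9 + n) = (-195 + n)/(-9 + n))
Y = -15418 (Y = ((-77 - 1*36)*(-240) + 16) - 42554 = ((-77 - 36)*(-240) + 16) - 42554 = (-113*(-240) + 16) - 42554 = (27120 + 16) - 42554 = 27136 - 42554 = -15418)
P(A) - Y = (-195 - 189)/(-9 - 189) - 1*(-15418) = -384/(-198) + 15418 = -1/198*(-384) + 15418 = 64/33 + 15418 = 508858/33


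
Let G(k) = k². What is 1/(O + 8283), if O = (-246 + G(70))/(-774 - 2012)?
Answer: 1393/11535892 ≈ 0.00012075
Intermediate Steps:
O = -2327/1393 (O = (-246 + 70²)/(-774 - 2012) = (-246 + 4900)/(-2786) = 4654*(-1/2786) = -2327/1393 ≈ -1.6705)
1/(O + 8283) = 1/(-2327/1393 + 8283) = 1/(11535892/1393) = 1393/11535892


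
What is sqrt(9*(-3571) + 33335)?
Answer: 2*sqrt(299) ≈ 34.583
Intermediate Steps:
sqrt(9*(-3571) + 33335) = sqrt(-32139 + 33335) = sqrt(1196) = 2*sqrt(299)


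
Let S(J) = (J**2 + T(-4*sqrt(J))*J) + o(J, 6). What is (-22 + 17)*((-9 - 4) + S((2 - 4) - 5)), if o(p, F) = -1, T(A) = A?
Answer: -175 - 140*I*sqrt(7) ≈ -175.0 - 370.41*I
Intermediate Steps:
S(J) = -1 + J**2 - 4*J**(3/2) (S(J) = (J**2 + (-4*sqrt(J))*J) - 1 = (J**2 - 4*J**(3/2)) - 1 = -1 + J**2 - 4*J**(3/2))
(-22 + 17)*((-9 - 4) + S((2 - 4) - 5)) = (-22 + 17)*((-9 - 4) + (-1 + ((2 - 4) - 5)**2 - 4*((2 - 4) - 5)**(3/2))) = -5*(-13 + (-1 + (-2 - 5)**2 - 4*(-2 - 5)**(3/2))) = -5*(-13 + (-1 + (-7)**2 - (-28)*I*sqrt(7))) = -5*(-13 + (-1 + 49 - (-28)*I*sqrt(7))) = -5*(-13 + (-1 + 49 + 28*I*sqrt(7))) = -5*(-13 + (48 + 28*I*sqrt(7))) = -5*(35 + 28*I*sqrt(7)) = -175 - 140*I*sqrt(7)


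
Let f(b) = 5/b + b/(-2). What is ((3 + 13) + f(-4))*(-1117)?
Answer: -74839/4 ≈ -18710.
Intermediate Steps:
f(b) = 5/b - b/2 (f(b) = 5/b + b*(-1/2) = 5/b - b/2)
((3 + 13) + f(-4))*(-1117) = ((3 + 13) + (5/(-4) - 1/2*(-4)))*(-1117) = (16 + (5*(-1/4) + 2))*(-1117) = (16 + (-5/4 + 2))*(-1117) = (16 + 3/4)*(-1117) = (67/4)*(-1117) = -74839/4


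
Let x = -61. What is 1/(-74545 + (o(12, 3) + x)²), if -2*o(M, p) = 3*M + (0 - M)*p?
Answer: -1/70824 ≈ -1.4120e-5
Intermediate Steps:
o(M, p) = -3*M/2 + M*p/2 (o(M, p) = -(3*M + (0 - M)*p)/2 = -(3*M + (-M)*p)/2 = -(3*M - M*p)/2 = -3*M/2 + M*p/2)
1/(-74545 + (o(12, 3) + x)²) = 1/(-74545 + ((½)*12*(-3 + 3) - 61)²) = 1/(-74545 + ((½)*12*0 - 61)²) = 1/(-74545 + (0 - 61)²) = 1/(-74545 + (-61)²) = 1/(-74545 + 3721) = 1/(-70824) = -1/70824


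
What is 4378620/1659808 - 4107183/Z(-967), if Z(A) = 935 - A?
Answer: -283700294401/131539784 ≈ -2156.8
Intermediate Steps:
4378620/1659808 - 4107183/Z(-967) = 4378620/1659808 - 4107183/(935 - 1*(-967)) = 4378620*(1/1659808) - 4107183/(935 + 967) = 1094655/414952 - 4107183/1902 = 1094655/414952 - 4107183*1/1902 = 1094655/414952 - 1369061/634 = -283700294401/131539784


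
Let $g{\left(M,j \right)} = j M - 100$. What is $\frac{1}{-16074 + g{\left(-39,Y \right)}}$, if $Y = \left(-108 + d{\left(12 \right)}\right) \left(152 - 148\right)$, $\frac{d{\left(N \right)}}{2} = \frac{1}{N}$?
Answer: $\frac{1}{648} \approx 0.0015432$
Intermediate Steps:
$d{\left(N \right)} = \frac{2}{N}$
$Y = - \frac{1294}{3}$ ($Y = \left(-108 + \frac{2}{12}\right) \left(152 - 148\right) = \left(-108 + 2 \cdot \frac{1}{12}\right) 4 = \left(-108 + \frac{1}{6}\right) 4 = \left(- \frac{647}{6}\right) 4 = - \frac{1294}{3} \approx -431.33$)
$g{\left(M,j \right)} = -100 + M j$ ($g{\left(M,j \right)} = M j - 100 = -100 + M j$)
$\frac{1}{-16074 + g{\left(-39,Y \right)}} = \frac{1}{-16074 - -16722} = \frac{1}{-16074 + \left(-100 + 16822\right)} = \frac{1}{-16074 + 16722} = \frac{1}{648}$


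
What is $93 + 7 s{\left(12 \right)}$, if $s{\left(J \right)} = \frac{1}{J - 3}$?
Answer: $\frac{844}{9} \approx 93.778$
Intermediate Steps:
$s{\left(J \right)} = \frac{1}{-3 + J}$
$93 + 7 s{\left(12 \right)} = 93 + \frac{7}{-3 + 12} = 93 + \frac{7}{9} = \frac{844}{9}$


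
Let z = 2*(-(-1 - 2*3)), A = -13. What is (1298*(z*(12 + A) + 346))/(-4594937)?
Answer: -430936/4594937 ≈ -0.093785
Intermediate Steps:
z = 14 (z = 2*(-(-1 - 6)) = 2*(-1*(-7)) = 2*7 = 14)
(1298*(z*(12 + A) + 346))/(-4594937) = (1298*(14*(12 - 13) + 346))/(-4594937) = (1298*(14*(-1) + 346))*(-1/4594937) = (1298*(-14 + 346))*(-1/4594937) = (1298*332)*(-1/4594937) = 430936*(-1/4594937) = -430936/4594937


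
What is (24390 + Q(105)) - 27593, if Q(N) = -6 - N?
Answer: -3314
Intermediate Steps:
(24390 + Q(105)) - 27593 = (24390 + (-6 - 1*105)) - 27593 = (24390 + (-6 - 105)) - 27593 = (24390 - 111) - 27593 = 24279 - 27593 = -3314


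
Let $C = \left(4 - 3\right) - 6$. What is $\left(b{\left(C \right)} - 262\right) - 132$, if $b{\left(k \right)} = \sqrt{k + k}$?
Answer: $-394 + i \sqrt{10} \approx -394.0 + 3.1623 i$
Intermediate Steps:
$C = -5$ ($C = 1 - 6 = -5$)
$b{\left(k \right)} = \sqrt{2} \sqrt{k}$ ($b{\left(k \right)} = \sqrt{2 k} = \sqrt{2} \sqrt{k}$)
$\left(b{\left(C \right)} - 262\right) - 132 = \left(\sqrt{2} \sqrt{-5} - 262\right) - 132 = \left(\sqrt{2} i \sqrt{5} - 262\right) - 132 = \left(i \sqrt{10} - 262\right) - 132 = \left(-262 + i \sqrt{10}\right) - 132 = -394 + i \sqrt{10}$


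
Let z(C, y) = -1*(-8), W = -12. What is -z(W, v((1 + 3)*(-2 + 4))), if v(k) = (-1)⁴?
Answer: -8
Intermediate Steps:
v(k) = 1
z(C, y) = 8
-z(W, v((1 + 3)*(-2 + 4))) = -1*8 = -8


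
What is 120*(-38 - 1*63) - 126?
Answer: -12246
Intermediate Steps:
120*(-38 - 1*63) - 126 = 120*(-38 - 63) - 126 = 120*(-101) - 126 = -12120 - 126 = -12246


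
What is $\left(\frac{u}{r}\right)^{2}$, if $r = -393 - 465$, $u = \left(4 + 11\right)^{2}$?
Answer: $\frac{5625}{81796} \approx 0.068769$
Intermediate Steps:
$u = 225$ ($u = 15^{2} = 225$)
$r = -858$ ($r = -393 - 465 = -858$)
$\left(\frac{u}{r}\right)^{2} = \left(\frac{225}{-858}\right)^{2} = \left(225 \left(- \frac{1}{858}\right)\right)^{2} = \left(- \frac{75}{286}\right)^{2} = \frac{5625}{81796}$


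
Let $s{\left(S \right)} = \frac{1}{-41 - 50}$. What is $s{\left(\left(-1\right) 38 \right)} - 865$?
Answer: $- \frac{78716}{91} \approx -865.01$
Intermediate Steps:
$s{\left(S \right)} = - \frac{1}{91}$ ($s{\left(S \right)} = \frac{1}{-91} = - \frac{1}{91}$)
$s{\left(\left(-1\right) 38 \right)} - 865 = - \frac{1}{91} - 865 = - \frac{78716}{91}$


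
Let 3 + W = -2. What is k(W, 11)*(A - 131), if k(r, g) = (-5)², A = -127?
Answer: -6450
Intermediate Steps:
W = -5 (W = -3 - 2 = -5)
k(r, g) = 25
k(W, 11)*(A - 131) = 25*(-127 - 131) = 25*(-258) = -6450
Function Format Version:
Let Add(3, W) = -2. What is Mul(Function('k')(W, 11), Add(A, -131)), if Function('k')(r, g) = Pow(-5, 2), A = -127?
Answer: -6450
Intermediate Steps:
W = -5 (W = Add(-3, -2) = -5)
Function('k')(r, g) = 25
Mul(Function('k')(W, 11), Add(A, -131)) = Mul(25, Add(-127, -131)) = Mul(25, -258) = -6450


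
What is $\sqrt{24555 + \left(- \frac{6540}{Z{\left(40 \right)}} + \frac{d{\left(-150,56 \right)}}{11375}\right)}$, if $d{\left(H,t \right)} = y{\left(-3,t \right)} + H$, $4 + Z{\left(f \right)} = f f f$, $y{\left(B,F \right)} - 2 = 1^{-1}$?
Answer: $\frac{\sqrt{73764566035555265}}{1733225} \approx 156.7$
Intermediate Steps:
$y{\left(B,F \right)} = 3$ ($y{\left(B,F \right)} = 2 + 1^{-1} = 2 + 1 = 3$)
$Z{\left(f \right)} = -4 + f^{3}$ ($Z{\left(f \right)} = -4 + f f f = -4 + f^{2} f = -4 + f^{3}$)
$d{\left(H,t \right)} = 3 + H$
$\sqrt{24555 + \left(- \frac{6540}{Z{\left(40 \right)}} + \frac{d{\left(-150,56 \right)}}{11375}\right)} = \sqrt{24555 + \left(- \frac{6540}{-4 + 40^{3}} + \frac{3 - 150}{11375}\right)} = \sqrt{24555 - \left(\frac{21}{1625} + \frac{6540}{-4 + 64000}\right)} = \sqrt{24555 - \left(\frac{21}{1625} + \frac{6540}{63996}\right)} = \sqrt{24555 - \frac{997618}{8666125}} = \sqrt{\frac{212795701757}{8666125}} = \frac{\sqrt{73764566035555265}}{1733225}$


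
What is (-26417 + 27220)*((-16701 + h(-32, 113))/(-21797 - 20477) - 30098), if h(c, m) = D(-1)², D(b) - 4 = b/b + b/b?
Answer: -1021693988161/42274 ≈ -2.4168e+7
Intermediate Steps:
D(b) = 6 (D(b) = 4 + (b/b + b/b) = 4 + (1 + 1) = 4 + 2 = 6)
h(c, m) = 36 (h(c, m) = 6² = 36)
(-26417 + 27220)*((-16701 + h(-32, 113))/(-21797 - 20477) - 30098) = (-26417 + 27220)*((-16701 + 36)/(-21797 - 20477) - 30098) = 803*(-16665/(-42274) - 30098) = 803*(-16665*(-1/42274) - 30098) = 803*(16665/42274 - 30098) = 803*(-1272346187/42274) = -1021693988161/42274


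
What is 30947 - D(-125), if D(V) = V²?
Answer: 15322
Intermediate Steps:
30947 - D(-125) = 30947 - 1*(-125)² = 30947 - 1*15625 = 30947 - 15625 = 15322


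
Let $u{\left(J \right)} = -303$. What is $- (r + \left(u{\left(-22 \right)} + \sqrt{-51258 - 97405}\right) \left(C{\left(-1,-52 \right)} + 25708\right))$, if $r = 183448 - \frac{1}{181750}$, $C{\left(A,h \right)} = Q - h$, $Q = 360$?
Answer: $\frac{1405093256001}{181750} - 26120 i \sqrt{148663} \approx 7.7309 \cdot 10^{6} - 1.0071 \cdot 10^{7} i$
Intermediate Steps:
$C{\left(A,h \right)} = 360 - h$
$r = \frac{33341673999}{181750}$ ($r = 183448 - \frac{1}{181750} = \frac{33341673999}{181750} \approx 1.8345 \cdot 10^{5}$)
$- (r + \left(u{\left(-22 \right)} + \sqrt{-51258 - 97405}\right) \left(C{\left(-1,-52 \right)} + 25708\right)) = - (\frac{33341673999}{181750} + \left(-303 + \sqrt{-51258 - 97405}\right) \left(\left(360 - -52\right) + 25708\right)) = - (\frac{33341673999}{181750} + \left(-303 + \sqrt{-148663}\right) \left(\left(360 + 52\right) + 25708\right)) = - (\frac{33341673999}{181750} + \left(-303 + i \sqrt{148663}\right) \left(412 + 25708\right)) = - (\frac{33341673999}{181750} + \left(-303 + i \sqrt{148663}\right) 26120) = - (\frac{33341673999}{181750} - \left(7914360 - 26120 i \sqrt{148663}\right)) = - (- \frac{1405093256001}{181750} + 26120 i \sqrt{148663}) = \frac{1405093256001}{181750} - 26120 i \sqrt{148663}$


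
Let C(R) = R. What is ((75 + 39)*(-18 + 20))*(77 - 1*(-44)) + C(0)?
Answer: 27588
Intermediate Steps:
((75 + 39)*(-18 + 20))*(77 - 1*(-44)) + C(0) = ((75 + 39)*(-18 + 20))*(77 - 1*(-44)) + 0 = (114*2)*(77 + 44) + 0 = 228*121 + 0 = 27588 + 0 = 27588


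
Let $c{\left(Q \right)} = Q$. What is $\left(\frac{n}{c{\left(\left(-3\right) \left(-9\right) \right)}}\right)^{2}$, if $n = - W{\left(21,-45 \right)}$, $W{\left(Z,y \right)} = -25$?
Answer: $\frac{625}{729} \approx 0.85734$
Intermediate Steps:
$n = 25$ ($n = \left(-1\right) \left(-25\right) = 25$)
$\left(\frac{n}{c{\left(\left(-3\right) \left(-9\right) \right)}}\right)^{2} = \left(\frac{25}{\left(-3\right) \left(-9\right)}\right)^{2} = \left(\frac{25}{27}\right)^{2} = \frac{625}{729}$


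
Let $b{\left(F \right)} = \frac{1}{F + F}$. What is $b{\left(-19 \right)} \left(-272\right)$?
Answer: $\frac{136}{19} \approx 7.1579$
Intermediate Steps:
$b{\left(F \right)} = \frac{1}{2 F}$
$b{\left(-19 \right)} \left(-272\right) = \frac{1}{2 \left(-19\right)} \left(-272\right) = \frac{1}{2} \left(- \frac{1}{19}\right) \left(-272\right) = \left(- \frac{1}{38}\right) \left(-272\right) = \frac{136}{19}$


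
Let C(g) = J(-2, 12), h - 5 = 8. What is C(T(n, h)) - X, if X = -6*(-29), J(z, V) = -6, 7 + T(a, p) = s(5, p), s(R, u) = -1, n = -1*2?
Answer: -180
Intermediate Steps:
h = 13 (h = 5 + 8 = 13)
n = -2
T(a, p) = -8 (T(a, p) = -7 - 1 = -8)
C(g) = -6
X = 174
C(T(n, h)) - X = -6 - 1*174 = -6 - 174 = -180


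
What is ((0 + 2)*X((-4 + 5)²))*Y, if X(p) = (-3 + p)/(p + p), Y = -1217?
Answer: 2434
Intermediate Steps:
X(p) = (-3 + p)/(2*p) (X(p) = (-3 + p)/((2*p)) = (-3 + p)*(1/(2*p)) = (-3 + p)/(2*p))
((0 + 2)*X((-4 + 5)²))*Y = ((0 + 2)*((-3 + (-4 + 5)²)/(2*((-4 + 5)²))))*(-1217) = (2*((-3 + 1²)/(2*(1²))))*(-1217) = (2*((½)*(-3 + 1)/1))*(-1217) = (2*((½)*1*(-2)))*(-1217) = (2*(-1))*(-1217) = -2*(-1217) = 2434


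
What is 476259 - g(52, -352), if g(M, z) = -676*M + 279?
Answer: 511132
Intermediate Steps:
g(M, z) = 279 - 676*M
476259 - g(52, -352) = 476259 - (279 - 676*52) = 476259 - (279 - 35152) = 476259 - 1*(-34873) = 476259 + 34873 = 511132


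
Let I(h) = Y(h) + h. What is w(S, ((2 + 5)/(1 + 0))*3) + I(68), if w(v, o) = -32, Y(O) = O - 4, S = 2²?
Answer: 100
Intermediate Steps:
S = 4
Y(O) = -4 + O
I(h) = -4 + 2*h (I(h) = (-4 + h) + h = -4 + 2*h)
w(S, ((2 + 5)/(1 + 0))*3) + I(68) = -32 + (-4 + 2*68) = -32 + (-4 + 136) = -32 + 132 = 100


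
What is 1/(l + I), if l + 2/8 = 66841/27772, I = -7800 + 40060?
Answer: 13886/447992309 ≈ 3.0996e-5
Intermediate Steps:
I = 32260
l = 29949/13886 (l = -¼ + 66841/27772 = 29949/13886 ≈ 2.1568)
1/(l + I) = 1/(29949/13886 + 32260) = 1/(447992309/13886) = 13886/447992309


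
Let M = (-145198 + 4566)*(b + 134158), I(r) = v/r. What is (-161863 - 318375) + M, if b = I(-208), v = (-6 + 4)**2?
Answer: -245276010064/13 ≈ -1.8867e+10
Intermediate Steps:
v = 4 (v = (-2)**2 = 4)
I(r) = 4/r
b = -1/52 (b = 4/(-208) = 4*(-1/208) = -1/52 ≈ -0.019231)
M = -245269766970/13 (M = (-145198 + 4566)*(-1/52 + 134158) = -140632*6976215/52 = -245269766970/13 ≈ -1.8867e+10)
(-161863 - 318375) + M = (-161863 - 318375) - 245269766970/13 = -480238 - 245269766970/13 = -245276010064/13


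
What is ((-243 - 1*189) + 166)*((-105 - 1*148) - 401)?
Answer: 173964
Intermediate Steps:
((-243 - 1*189) + 166)*((-105 - 1*148) - 401) = ((-243 - 189) + 166)*((-105 - 148) - 401) = (-432 + 166)*(-253 - 401) = -266*(-654) = 173964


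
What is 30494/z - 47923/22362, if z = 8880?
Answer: 21362549/16547880 ≈ 1.2910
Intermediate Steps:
30494/z - 47923/22362 = 30494/8880 - 47923/22362 = 30494*(1/8880) - 47923*1/22362 = 15247/4440 - 47923/22362 = 21362549/16547880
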